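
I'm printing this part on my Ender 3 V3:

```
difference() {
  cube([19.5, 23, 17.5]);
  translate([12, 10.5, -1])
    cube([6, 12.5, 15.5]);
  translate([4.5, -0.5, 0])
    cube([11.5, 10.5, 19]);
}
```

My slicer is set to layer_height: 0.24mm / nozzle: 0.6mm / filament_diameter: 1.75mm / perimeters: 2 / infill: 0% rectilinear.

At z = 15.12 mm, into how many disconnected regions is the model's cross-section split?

1

At z = 15.12 mm: the cube is present — its section is the full 19.5×23 rectangle; the cube at (12, 10.5) does not reach this height (z outside [-1, 14.5]); the cube at (4.5, -0.5) is present — its section is the full 11.5×10.5 rectangle; Subtracting the remaining from the first: starting from the 19.5×23 cube, the 11.5×10.5 cube at (4.5, -0.5) partially overlaps it — only the 115.00 mm² overlap (of its 120.75 mm²) is removed, clipping the outline — 1 connected region. The result has 1 disconnected region.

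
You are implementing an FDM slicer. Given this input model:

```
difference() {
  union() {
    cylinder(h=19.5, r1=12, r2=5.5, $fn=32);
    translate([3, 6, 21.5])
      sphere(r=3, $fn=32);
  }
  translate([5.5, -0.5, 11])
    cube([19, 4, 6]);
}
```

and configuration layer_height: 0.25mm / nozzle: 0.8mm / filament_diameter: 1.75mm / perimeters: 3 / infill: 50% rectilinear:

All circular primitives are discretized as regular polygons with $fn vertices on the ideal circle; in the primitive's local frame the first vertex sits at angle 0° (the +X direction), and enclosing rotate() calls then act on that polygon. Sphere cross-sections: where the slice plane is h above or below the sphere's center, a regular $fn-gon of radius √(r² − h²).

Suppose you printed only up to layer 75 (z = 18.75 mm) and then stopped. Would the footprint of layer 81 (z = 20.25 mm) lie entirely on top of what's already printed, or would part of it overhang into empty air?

Compare the two slices. At z = 18.75: the cone (r1=12→r2=5.5) has section circumradius 5.750 here — a regular 32-gon (area = (32/2)·5.750²·sin(360°/32) = 103.20 mm²); the r=3 sphere at (3, 6) slices to a regular 32-gon of circumradius 1.199 (√(r²−h²) with h=2.75 from center) (area = (32/2)·1.199²·sin(360°/32) = 4.49 mm²); Merging all regions: the regions partially overlap — summed areas 107.69 mm² minus the doubly-counted overlap 0.19 mm² gives 107.50 mm² — area = 107.50 mm²; the cube at (5.5, -0.5) is absent (z outside [11, 17]); Taking the first minus the rest: none of the subtracted shapes is present at this height, so the result so far is unchanged — area = 107.50 mm². At z = 20.25: the cone is absent (z outside [0, 19.5]); the r=3 sphere at (3, 6) slices to a regular 32-gon of circumradius 2.727 (√(r²−h²) with h=1.25 from center) (area = (32/2)·2.727²·sin(360°/32) = 23.22 mm²); Combining (union): only the r=3 sphere at (3, 6) is present, so the union is just that shape — area = 23.22 mm²; the cube at (5.5, -0.5) does not reach this height (z outside [11, 17]); Subtracting the remaining from the first: none of the subtracted shapes is present at this height, so the result so far is unchanged — area = 23.22 mm². Checking containment: at z = 20.25 the cross-section extends beyond the z = 18.75 cross-section by about 13.35 mm².

part overhangs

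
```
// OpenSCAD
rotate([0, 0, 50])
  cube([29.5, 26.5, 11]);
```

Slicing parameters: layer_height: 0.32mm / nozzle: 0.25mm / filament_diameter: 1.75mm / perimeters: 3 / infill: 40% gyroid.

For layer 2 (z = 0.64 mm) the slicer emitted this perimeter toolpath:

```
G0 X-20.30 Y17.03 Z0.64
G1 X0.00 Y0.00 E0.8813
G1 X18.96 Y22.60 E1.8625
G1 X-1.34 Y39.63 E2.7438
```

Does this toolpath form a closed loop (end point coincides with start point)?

no

Start point (G0): (-20.30, 17.03). End point (last G1): the path does not return to the start — open.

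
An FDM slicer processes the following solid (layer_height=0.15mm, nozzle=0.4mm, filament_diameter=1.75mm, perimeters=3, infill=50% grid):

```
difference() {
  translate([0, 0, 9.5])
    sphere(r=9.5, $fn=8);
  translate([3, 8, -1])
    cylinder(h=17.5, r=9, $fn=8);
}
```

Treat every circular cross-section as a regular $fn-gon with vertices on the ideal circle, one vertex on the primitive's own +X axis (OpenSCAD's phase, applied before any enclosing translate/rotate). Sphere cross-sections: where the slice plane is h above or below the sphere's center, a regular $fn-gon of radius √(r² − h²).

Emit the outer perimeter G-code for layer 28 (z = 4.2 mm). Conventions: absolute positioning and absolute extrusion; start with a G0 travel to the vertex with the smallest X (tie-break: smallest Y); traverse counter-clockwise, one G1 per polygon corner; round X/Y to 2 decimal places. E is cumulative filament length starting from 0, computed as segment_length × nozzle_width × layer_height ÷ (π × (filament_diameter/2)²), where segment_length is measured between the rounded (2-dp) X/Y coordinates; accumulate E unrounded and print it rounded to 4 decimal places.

G0 X-7.88 Y0.00 Z4.20
G1 X-5.57 Y-5.57 E0.1504
G1 X0.00 Y-7.88 E0.3008
G1 X5.57 Y-5.57 E0.4513
G1 X7.88 Y0.00 E0.6017
G1 X7.52 Y0.87 E0.6252
G1 X3.00 Y-1.00 E0.7472
G1 X-3.36 Y1.64 E0.9190
G1 X-5.08 Y5.78 E1.0308
G1 X-5.57 Y5.57 E1.0441
G1 X-7.88 Y0.00 E1.1945

At z = 4.2 mm: the sphere: section is a regular 8-gon, circumradius = √(r²−h²) = √(9.5²−5.3²) = 7.884; the cylinder at (3, 8): section is a regular 8-gon, circumradius r=9; Subtracting the remaining from the first: starting from the r=9.5 sphere, the r=9 cylinder at (3, 8) partially overlaps it — only the 70.40 mm² overlap (of its 229.10 mm²) is removed, clipping the outline — 1 connected region. The outline is a single polygon with 10 vertices. Extrusion per mm of travel: 0.4 × 0.15 / (π × 0.875²) = 0.024945. Accumulating E over each segment gives final E = 1.1945.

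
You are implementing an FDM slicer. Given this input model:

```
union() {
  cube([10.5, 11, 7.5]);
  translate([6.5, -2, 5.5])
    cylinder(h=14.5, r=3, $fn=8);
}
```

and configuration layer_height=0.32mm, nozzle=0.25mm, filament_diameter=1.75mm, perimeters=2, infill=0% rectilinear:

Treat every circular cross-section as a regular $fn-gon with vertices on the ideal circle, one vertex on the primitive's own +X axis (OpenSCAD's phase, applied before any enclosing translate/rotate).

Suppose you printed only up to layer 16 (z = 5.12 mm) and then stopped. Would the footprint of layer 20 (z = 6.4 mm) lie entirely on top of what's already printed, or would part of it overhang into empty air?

part overhangs

Compare the two slices. At z = 5.12: the cube (footprint 10.5×11) is included at this height (area 115.50 mm²); the cylinder at (6.5, -2) does not reach this height (z outside [5.5, 20]); Taking the union: only the 10.5×11 cube is present, so the union is just that shape — area = 115.50 mm². At z = 6.4: the 10.5×11 cube contributes its full rectangle (area 115.50 mm²); the r=3 cylinder at (6.5, -2) gives a regular 8-gon of circumradius 3 (constant along its height) (area = (8/2)·3.000²·sin(360°/8) = 25.46 mm²); Merging all regions: the regions partially overlap — summed areas 140.96 mm² minus the doubly-counted overlap 2.38 mm² gives 138.57 mm² — area = 138.57 mm². Checking containment: at z = 6.4 the cross-section extends beyond the z = 5.12 cross-section by about 23.07 mm².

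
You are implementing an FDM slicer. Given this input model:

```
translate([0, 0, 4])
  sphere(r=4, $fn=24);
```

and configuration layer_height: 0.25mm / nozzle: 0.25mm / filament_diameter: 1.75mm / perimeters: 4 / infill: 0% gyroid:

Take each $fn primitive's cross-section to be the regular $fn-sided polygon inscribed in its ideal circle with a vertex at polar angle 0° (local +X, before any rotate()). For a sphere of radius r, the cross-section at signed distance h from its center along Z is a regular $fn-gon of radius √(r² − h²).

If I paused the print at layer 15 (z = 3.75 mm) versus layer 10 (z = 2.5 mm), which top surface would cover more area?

Layer 15 (z = 3.75): the r=4 sphere contributes a regular 24-gon of circumradius √(4²−0.25²) = 3.992 (area = (24/2)·3.992²·sin(360°/24) = 49.50 mm²). So its area = 49.50 mm². Layer 10 (z = 2.5): the r=4 sphere contributes a regular 24-gon of circumradius √(4²−1.5²) = 3.708 (area = (24/2)·3.708²·sin(360°/24) = 42.71 mm²). So its area = 42.71 mm². Layer 15 is larger (49.50 vs 42.71 mm²).

layer 15 (z = 3.75 mm)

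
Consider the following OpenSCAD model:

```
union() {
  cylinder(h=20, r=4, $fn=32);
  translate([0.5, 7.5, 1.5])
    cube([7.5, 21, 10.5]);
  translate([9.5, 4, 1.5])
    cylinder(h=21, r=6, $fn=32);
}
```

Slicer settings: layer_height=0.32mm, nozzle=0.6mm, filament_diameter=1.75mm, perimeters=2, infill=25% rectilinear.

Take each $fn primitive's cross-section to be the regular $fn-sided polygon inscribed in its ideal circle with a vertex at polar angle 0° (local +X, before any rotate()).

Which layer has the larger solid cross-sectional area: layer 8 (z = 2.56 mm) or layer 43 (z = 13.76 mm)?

layer 8 (z = 2.56 mm)

Layer 8 (z = 2.56): the r=4 cylinder contributes a regular 32-gon of circumradius 4 (area = (32/2)·4.000²·sin(360°/32) = 49.94 mm²); the 7.5×21 cube at (0.5, 7.5) contributes its full rectangle (area 157.50 mm²); the cylinder at (9.5, 4): section is a regular 32-gon, circumradius r=6 (area = (32/2)·6.000²·sin(360°/32) = 112.37 mm²); Merging all regions: the regions partially overlap — summed areas 319.82 mm² minus the doubly-counted overlap 4.80 mm² gives 315.02 mm² — area = 315.02 mm². So its area = 315.02 mm². Layer 43 (z = 13.76): the r=4 cylinder gives a regular 32-gon of circumradius 4 (constant along its height) (area = (32/2)·4.000²·sin(360°/32) = 49.94 mm²); the cube at (0.5, 7.5) is not intersected at this z (z outside [1.5, 12]); the r=6 cylinder at (9.5, 4) contributes a regular 32-gon of circumradius 6 (area = (32/2)·6.000²·sin(360°/32) = 112.37 mm²); Taking the union: the 2 present regions are separate (no shared area or edge), so areas and boundary lengths simply add and each stays a separate island — area = 162.32 mm². So its area = 162.32 mm². Layer 8 is larger (315.02 vs 162.32 mm²).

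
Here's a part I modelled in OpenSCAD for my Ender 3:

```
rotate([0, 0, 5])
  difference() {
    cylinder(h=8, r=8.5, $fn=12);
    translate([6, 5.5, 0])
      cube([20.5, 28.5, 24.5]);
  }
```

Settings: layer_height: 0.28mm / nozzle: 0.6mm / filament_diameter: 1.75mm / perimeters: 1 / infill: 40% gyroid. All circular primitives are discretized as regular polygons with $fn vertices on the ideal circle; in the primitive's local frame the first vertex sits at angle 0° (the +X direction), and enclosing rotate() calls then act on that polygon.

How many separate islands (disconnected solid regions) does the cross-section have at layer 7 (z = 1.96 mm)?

1

At z = 1.96 mm: the r=8.5 cylinder gives a regular 12-gon of circumradius 8.5 (constant along its height); the cube at (6, 5.5) is present — its section is the full 20.5×28.5 rectangle; Subtracting the remaining from the first: starting from the r=8.5 cylinder, the 20.5×28.5 cube at (6, 5.5) partially overlaps it — only the 0.01 mm² overlap (of its 584.25 mm²) is removed, clipping the outline — 1 connected region; (whole slice rotated 5° about Z — lengths, areas and connectivity unchanged). Overall, the cross-section is a single solid region. Island count = 1.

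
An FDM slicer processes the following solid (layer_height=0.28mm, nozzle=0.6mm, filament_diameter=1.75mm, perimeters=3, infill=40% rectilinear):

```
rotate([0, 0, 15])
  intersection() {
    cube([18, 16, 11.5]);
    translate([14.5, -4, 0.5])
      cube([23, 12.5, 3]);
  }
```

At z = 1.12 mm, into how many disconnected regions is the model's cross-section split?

At z = 1.12 mm: the cube is present — its section is the full 18×16 rectangle; the cube at (14.5, -4) (footprint 23×12.5) is included at this height; After intersecting: the 23×12.5 cube at (14.5, -4) partially overlaps the 18×16 cube; clipping to the common part keeps 29.75 mm² — 1 connected region; (whole slice rotated 15° about Z — lengths, areas and connectivity unchanged). The result has 1 disconnected region.

1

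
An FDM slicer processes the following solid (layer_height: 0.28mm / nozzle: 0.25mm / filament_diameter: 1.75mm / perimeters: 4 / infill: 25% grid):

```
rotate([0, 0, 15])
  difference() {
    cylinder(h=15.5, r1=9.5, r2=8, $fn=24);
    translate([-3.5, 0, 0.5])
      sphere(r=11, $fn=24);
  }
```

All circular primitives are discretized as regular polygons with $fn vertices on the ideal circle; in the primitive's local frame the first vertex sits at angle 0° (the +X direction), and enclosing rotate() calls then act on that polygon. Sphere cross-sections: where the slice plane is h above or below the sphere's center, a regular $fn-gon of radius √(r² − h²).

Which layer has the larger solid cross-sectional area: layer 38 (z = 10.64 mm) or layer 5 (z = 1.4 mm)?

Layer 38 (z = 10.64): the cone contributes a regular 24-gon of circumradius 8.470 (interpolated between r1=9.5 and r2=8 at t=0.686) (area = (24/2)·8.470²·sin(360°/24) = 222.83 mm²); the sphere at (-3.5, 0): section is a regular 24-gon, circumradius = √(r²−h²) = √(11²−10.14²) = 4.264 (area = (24/2)·4.264²·sin(360°/24) = 56.47 mm²); Taking the first minus the rest: starting from the cone (222.83 mm²), the r=11 sphere at (-3.5, 0) lies wholly inside it (removes its full 56.47 mm² and its 26.71 mm outline becomes a hole wall) — area = 166.37 mm²; (rotated 15° about Z; rotation is an isometry so areas/perimeters/island counts are preserved). So its area = 166.37 mm². Layer 5 (z = 1.4): the cone (r1=9.5→r2=8) has section circumradius 9.365 here — a regular 24-gon (area = (24/2)·9.365²·sin(360°/24) = 272.36 mm²); the r=11 sphere at (-3.5, 0) slices to a regular 24-gon of circumradius 10.963 (√(r²−h²) with h=0.9 from center) (area = (24/2)·10.963²·sin(360°/24) = 373.29 mm²); Taking the first minus the rest: starting from the cone (272.36 mm²), the r=11 sphere at (-3.5, 0) partially overlaps it — only the 244.91 mm² overlap (of its 373.29 mm²) is removed, clipping the outline — area = 27.45 mm²; (rotated 15° about Z; rotation is an isometry so areas/perimeters/island counts are preserved). So its area = 27.45 mm². Layer 38 is larger (166.37 vs 27.45 mm²).

layer 38 (z = 10.64 mm)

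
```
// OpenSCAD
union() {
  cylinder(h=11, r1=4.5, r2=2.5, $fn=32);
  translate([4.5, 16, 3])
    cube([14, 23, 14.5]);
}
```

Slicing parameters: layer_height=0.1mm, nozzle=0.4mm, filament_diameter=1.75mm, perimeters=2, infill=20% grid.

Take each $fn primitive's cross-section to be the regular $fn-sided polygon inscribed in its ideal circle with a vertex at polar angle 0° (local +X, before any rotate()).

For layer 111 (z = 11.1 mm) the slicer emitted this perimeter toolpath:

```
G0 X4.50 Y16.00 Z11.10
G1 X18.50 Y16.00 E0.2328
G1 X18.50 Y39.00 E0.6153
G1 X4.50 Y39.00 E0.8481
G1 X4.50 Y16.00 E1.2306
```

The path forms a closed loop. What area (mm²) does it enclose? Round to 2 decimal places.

322.00 mm²

Apply the shoelace formula to the sequence of (X, Y) vertices; enclosed area = 322.00 mm².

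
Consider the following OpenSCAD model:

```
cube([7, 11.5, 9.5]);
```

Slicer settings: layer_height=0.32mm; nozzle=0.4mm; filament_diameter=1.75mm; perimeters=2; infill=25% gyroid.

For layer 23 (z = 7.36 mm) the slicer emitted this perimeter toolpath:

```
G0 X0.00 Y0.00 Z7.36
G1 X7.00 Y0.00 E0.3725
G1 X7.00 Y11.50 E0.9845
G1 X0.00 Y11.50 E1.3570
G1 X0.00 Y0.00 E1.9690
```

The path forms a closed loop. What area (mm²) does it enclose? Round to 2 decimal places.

Apply the shoelace formula to the sequence of (X, Y) vertices; enclosed area = 80.50 mm².

80.50 mm²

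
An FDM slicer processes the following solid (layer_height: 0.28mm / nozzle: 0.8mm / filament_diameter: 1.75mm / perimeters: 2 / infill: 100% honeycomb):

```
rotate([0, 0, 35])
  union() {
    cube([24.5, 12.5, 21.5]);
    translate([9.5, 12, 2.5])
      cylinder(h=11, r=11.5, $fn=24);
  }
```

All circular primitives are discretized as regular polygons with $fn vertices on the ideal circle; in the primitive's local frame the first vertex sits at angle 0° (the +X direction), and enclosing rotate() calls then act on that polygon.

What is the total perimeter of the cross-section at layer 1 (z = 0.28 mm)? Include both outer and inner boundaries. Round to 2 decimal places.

74.00 mm

At z = 0.28 mm: the cube is present — its section is the full 24.5×12.5 rectangle (perimeter 74.00 mm); the cylinder at (9.5, 12) is absent (z outside [2.5, 13.5]); Taking the union: only the 24.5×12.5 cube is present, so the union is just that shape — boundary = 74.00 mm; (whole slice rotated 35° about Z — lengths, areas and connectivity unchanged). Overall, the cross-section is a single solid region. Total boundary length (outer) = 74.00 mm.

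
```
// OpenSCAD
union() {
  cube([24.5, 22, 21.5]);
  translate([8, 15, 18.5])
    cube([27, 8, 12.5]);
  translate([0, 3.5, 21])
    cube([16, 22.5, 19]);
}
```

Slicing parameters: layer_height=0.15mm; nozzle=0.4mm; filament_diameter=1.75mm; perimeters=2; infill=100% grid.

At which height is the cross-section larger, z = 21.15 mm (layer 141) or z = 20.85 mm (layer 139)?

layer 141 (z = 21.15 mm)

Layer 141 (z = 21.15): the 24.5×22 cube contributes its full rectangle (area 539.00 mm²); the cube at (8, 15) (footprint 27×8) is included at this height (area 216.00 mm²); the cube at (0, 3.5) (footprint 16×22.5) is included at this height (area 360.00 mm²); Combining (union): the regions partially overlap — summed areas 1115.00 mm² minus the doubly-counted overlap 419.50 mm² gives 695.50 mm² — area = 695.50 mm². So its area = 695.50 mm². Layer 139 (z = 20.85): the cube (footprint 24.5×22) is included at this height (area 539.00 mm²); the cube at (8, 15) is present — its section is the full 27×8 rectangle (area 216.00 mm²); the cube at (0, 3.5) does not reach this height (z outside [21, 40]); Taking the union: the regions partially overlap — summed areas 755.00 mm² minus the doubly-counted overlap 115.50 mm² gives 639.50 mm² — area = 639.50 mm². So its area = 639.50 mm². Layer 141 is larger (695.50 vs 639.50 mm²).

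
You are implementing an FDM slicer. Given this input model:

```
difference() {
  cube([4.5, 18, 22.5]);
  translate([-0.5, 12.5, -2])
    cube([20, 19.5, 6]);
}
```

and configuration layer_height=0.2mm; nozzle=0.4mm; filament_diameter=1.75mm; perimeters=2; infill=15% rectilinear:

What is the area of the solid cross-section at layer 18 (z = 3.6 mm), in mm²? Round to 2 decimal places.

At z = 3.6 mm: the 4.5×18 cube contributes its full rectangle (area 81.00 mm²); the cube at (-0.5, 12.5) (footprint 20×19.5) is included at this height (area 390.00 mm²); Subtracting the remaining from the first: starting from the 4.5×18 cube (81.00 mm²), the 20×19.5 cube at (-0.5, 12.5) partially overlaps it — only the 24.75 mm² overlap (of its 390.00 mm²) is removed, clipping the outline — area = 56.25 mm². Overall, the cross-section is a single solid region. Net area = 56.25 mm².

56.25 mm²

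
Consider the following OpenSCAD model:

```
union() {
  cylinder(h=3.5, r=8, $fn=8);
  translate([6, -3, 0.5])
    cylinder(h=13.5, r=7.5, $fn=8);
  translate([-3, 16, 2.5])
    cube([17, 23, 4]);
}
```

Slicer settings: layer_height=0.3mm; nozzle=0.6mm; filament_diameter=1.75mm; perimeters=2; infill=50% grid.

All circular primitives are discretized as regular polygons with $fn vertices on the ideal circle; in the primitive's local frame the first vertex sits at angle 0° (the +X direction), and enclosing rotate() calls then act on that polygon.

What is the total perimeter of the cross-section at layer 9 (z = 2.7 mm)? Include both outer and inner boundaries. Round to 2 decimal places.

141.54 mm

At z = 2.7 mm: the r=8 cylinder contributes a regular 8-gon of circumradius 8 (perimeter = 2·8·8.000·sin(180°/8) = 48.98 mm); the r=7.5 cylinder at (6, -3) gives a regular 8-gon of circumradius 7.5 (constant along its height) (perimeter = 2·8·7.500·sin(180°/8) = 45.92 mm); the cube at (-3, 16) is present — its section is the full 17×23 rectangle (perimeter 80.00 mm); Merging all regions: the regions partially overlap (shared area 74.21 mm²), so the edge portions inside another operand are dropped and the merged outline is re-measured after clipping — boundary = 141.54 mm. Overall, the cross-section has 2 separate islands. Total boundary length (outer) = 141.54 mm.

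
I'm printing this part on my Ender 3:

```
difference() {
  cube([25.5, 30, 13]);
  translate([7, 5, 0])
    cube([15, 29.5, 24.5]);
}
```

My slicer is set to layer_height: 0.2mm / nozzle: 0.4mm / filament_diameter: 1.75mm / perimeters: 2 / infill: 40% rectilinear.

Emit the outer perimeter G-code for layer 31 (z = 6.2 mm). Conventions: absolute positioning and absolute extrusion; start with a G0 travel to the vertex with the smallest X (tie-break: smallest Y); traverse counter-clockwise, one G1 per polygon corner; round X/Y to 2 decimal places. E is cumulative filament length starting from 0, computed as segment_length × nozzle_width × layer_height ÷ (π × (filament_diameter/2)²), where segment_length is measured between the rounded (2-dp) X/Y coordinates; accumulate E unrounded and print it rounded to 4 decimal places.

G0 X0.00 Y0.00 Z6.20
G1 X25.50 Y0.00 E0.8481
G1 X25.50 Y30.00 E1.8459
G1 X22.00 Y30.00 E1.9623
G1 X22.00 Y5.00 E2.7939
G1 X7.00 Y5.00 E3.2928
G1 X7.00 Y30.00 E4.1243
G1 X0.00 Y30.00 E4.3571
G1 X0.00 Y0.00 E5.3549

At z = 6.2 mm: the cube is present — its section is the full 25.5×30 rectangle; the cube at (7, 5) is present — its section is the full 15×29.5 rectangle; After the difference (first − rest): starting from the 25.5×30 cube, the 15×29.5 cube at (7, 5) partially overlaps it — only the 375.00 mm² overlap (of its 442.50 mm²) is removed, clipping the outline — 1 connected region. The outline is a single polygon with 8 vertices. Extrusion per mm of travel: 0.4 × 0.2 / (π × 0.875²) = 0.033260. Accumulating E over each segment gives final E = 5.3549.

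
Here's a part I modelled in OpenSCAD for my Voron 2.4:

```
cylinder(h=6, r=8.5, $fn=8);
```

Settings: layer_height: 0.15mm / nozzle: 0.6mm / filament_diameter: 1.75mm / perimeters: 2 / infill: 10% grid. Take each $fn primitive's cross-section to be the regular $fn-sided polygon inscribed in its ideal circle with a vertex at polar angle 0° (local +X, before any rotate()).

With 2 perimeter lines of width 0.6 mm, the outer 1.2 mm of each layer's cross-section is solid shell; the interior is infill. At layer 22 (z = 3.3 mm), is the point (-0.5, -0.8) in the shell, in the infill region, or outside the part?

At z = 3.3 mm: the r=8.5 cylinder contributes a regular 8-gon of circumradius 8.5. Overall, the cross-section is a single solid region. The nearest boundary edge runs (-6.01, -6.01)→(-0.00, -8.50); distance from the point to it = 6.92 mm. The point is inside the cross-section and 6.92 mm from the nearest boundary — more than the 1.2 mm shell width (2 × 0.6), so it's in the infill interior.

infill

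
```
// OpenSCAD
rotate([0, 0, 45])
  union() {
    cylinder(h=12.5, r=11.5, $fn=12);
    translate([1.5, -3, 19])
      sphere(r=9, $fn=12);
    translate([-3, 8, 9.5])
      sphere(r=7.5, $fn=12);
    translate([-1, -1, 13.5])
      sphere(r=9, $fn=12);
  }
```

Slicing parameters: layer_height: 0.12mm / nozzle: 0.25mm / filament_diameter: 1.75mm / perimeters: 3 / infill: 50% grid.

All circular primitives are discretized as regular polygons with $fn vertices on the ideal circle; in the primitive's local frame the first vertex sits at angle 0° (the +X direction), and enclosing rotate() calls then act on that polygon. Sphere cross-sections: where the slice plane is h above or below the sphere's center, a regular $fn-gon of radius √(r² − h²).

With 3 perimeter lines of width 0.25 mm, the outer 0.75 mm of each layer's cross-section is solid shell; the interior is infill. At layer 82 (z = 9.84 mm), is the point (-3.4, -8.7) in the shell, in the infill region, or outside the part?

infill

At z = 9.84 mm: the cylinder: section is a regular 12-gon, circumradius r=11.5; the sphere at (1.5, -3) is not intersected at this z (|z−center|=9.160 > r=9); the sphere at (-3, 8): section is a regular 12-gon, circumradius = √(r²−h²) = √(7.5²−0.34²) = 7.492; the r=9 sphere at (-1, -1) slices to a regular 12-gon of circumradius 8.222 (√(r²−h²) with h=3.66 from center); Taking the union: the regions partially overlap (shared area 313.83 mm²), so overlapping operands fuse into one piece — 1 connected region; (whole slice rotated 45° about Z — lengths, areas and connectivity unchanged). Overall, the cross-section is a single solid region. Undo the 45° rotation: the query point maps to (-8.556, -3.748) in the un-rotated model frame. The nearest boundary edge runs (-9.96, -5.75)→(-11.50, 0.00); distance from the point to it = 1.87 mm. The point is inside the cross-section and 1.87 mm from the nearest boundary — more than the 0.75 mm shell width (3 × 0.25), so it's in the infill interior.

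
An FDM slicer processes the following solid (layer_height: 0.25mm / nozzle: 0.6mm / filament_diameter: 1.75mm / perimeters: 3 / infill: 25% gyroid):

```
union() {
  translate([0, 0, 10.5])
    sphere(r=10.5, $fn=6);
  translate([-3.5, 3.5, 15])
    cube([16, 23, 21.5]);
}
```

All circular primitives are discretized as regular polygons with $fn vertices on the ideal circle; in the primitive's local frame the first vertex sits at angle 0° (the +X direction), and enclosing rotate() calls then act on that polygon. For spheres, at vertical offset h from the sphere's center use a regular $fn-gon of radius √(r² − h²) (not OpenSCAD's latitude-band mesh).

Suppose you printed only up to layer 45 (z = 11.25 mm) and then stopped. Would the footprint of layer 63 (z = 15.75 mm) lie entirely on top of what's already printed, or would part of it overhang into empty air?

Compare the two slices. At z = 11.25: the r=10.5 sphere contributes a regular 6-gon of circumradius √(10.5²−0.75²) = 10.473 (area = (6/2)·10.473²·sin(360°/6) = 284.98 mm²); the cube at (-3.5, 3.5) does not reach this height (z outside [15, 36.5]); Taking the union: only the r=10.5 sphere is present, so the union is just that shape — area = 284.98 mm². At z = 15.75: the r=10.5 sphere contributes a regular 6-gon of circumradius √(10.5²−5.25²) = 9.093 (area = (6/2)·9.093²·sin(360°/6) = 214.83 mm²); the 16×23 cube at (-3.5, 3.5) contributes its full rectangle (area 368.00 mm²); Merging all regions: the regions partially overlap — summed areas 582.83 mm² minus the doubly-counted overlap 40.73 mm² gives 542.10 mm² — area = 542.10 mm². Checking containment: at z = 15.75 the cross-section extends beyond the z = 11.25 cross-section by about 310.38 mm².

part overhangs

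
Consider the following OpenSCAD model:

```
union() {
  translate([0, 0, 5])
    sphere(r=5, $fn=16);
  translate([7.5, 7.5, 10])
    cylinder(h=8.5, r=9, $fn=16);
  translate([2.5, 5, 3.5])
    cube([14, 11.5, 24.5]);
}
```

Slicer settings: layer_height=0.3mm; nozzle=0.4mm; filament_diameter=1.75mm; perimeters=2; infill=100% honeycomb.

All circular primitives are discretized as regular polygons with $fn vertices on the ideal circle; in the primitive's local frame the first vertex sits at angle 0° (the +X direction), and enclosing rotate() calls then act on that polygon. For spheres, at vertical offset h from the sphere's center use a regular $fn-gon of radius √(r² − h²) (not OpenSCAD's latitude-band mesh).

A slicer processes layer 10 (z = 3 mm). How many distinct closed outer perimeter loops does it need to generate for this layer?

1

At z = 3 mm: the r=5 sphere contributes a regular 16-gon of circumradius √(5²−2²) = 4.583; the cylinder at (7.5, 7.5) does not reach this height (z outside [10, 18.5]); the cube at (2.5, 5) does not reach this height (z outside [3.5, 28]); Combining (union): only the r=5 sphere is present, so the union is just that shape — 1 connected region. The result has 1 disconnected region.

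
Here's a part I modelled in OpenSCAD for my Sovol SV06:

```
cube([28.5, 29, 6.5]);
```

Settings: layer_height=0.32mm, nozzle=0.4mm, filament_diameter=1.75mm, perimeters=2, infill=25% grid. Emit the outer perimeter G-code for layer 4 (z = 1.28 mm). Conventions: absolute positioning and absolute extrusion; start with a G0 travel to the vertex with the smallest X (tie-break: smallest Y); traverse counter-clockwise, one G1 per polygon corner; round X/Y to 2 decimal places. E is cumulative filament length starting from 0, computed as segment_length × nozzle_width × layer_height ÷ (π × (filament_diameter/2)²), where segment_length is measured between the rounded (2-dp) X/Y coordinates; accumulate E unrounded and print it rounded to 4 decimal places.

At z = 1.28 mm: the 28.5×29 cube contributes its full rectangle. The outline is a single polygon with 4 vertices. Extrusion per mm of travel: 0.4 × 0.32 / (π × 0.875²) = 0.053216. Accumulating E over each segment gives final E = 6.1199.

G0 X0.00 Y0.00 Z1.28
G1 X28.50 Y0.00 E1.5167
G1 X28.50 Y29.00 E3.0599
G1 X0.00 Y29.00 E4.5766
G1 X0.00 Y0.00 E6.1199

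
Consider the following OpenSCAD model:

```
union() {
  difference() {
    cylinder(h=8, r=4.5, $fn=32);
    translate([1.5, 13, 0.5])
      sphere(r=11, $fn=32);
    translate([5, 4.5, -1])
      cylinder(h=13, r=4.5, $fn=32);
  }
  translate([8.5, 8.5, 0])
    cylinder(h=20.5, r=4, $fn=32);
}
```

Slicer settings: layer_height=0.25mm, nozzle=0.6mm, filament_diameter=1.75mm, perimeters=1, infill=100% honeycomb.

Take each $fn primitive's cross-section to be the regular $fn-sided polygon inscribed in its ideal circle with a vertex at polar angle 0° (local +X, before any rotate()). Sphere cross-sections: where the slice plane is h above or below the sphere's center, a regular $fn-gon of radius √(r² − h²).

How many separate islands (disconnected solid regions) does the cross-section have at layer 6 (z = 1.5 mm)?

At z = 1.5 mm: the cylinder: section is a regular 32-gon, circumradius r=4.5; the sphere at (1.5, 13): section is a regular 32-gon, circumradius = √(r²−h²) = √(11²−1²) = 10.954; the r=4.5 cylinder at (5, 4.5) contributes a regular 32-gon of circumradius 4.5; After the difference (first − rest): starting from the r=4.5 cylinder, the r=11 sphere at (1.5, 13) partially overlaps it — only the 11.35 mm² overlap (of its 374.57 mm²) is removed, clipping the outline; the r=4.5 cylinder at (5, 4.5) partially overlaps it — only the 4.30 mm² overlap (of its 63.21 mm²) is removed, clipping the outline — 1 connected region; the r=4 cylinder at (8.5, 8.5) contributes a regular 32-gon of circumradius 4; Merging all regions: the 2 present regions are separate (no shared area or edge), so areas and boundary lengths simply add and each stays a separate island — 2 connected regions. Overall, the cross-section has 2 separate islands. Island count = 2.

2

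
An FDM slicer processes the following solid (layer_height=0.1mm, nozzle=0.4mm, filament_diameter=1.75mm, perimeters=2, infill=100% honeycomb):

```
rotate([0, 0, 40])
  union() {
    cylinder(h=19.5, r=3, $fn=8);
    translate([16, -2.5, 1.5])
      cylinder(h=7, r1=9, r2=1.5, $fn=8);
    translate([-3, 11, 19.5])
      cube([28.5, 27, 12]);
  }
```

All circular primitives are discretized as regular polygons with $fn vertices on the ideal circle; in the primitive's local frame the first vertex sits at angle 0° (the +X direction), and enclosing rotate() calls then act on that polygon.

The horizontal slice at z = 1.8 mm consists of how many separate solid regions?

2

At z = 1.8 mm: the r=3 cylinder contributes a regular 8-gon of circumradius 3; the cone at (16, -2.5): at t=0.043 of its height the radius interpolates to r₁+(r₂−r₁)t = 8.679, giving a regular 8-gon of that circumradius; the cube at (-3, 11) is not intersected at this z (z outside [19.5, 31.5]); Taking the union: the 2 present regions are separate (no shared area or edge), so areas and boundary lengths simply add and each stays a separate island — 2 connected regions; (whole slice rotated 40° about Z — lengths, areas and connectivity unchanged). The result has 2 disconnected regions.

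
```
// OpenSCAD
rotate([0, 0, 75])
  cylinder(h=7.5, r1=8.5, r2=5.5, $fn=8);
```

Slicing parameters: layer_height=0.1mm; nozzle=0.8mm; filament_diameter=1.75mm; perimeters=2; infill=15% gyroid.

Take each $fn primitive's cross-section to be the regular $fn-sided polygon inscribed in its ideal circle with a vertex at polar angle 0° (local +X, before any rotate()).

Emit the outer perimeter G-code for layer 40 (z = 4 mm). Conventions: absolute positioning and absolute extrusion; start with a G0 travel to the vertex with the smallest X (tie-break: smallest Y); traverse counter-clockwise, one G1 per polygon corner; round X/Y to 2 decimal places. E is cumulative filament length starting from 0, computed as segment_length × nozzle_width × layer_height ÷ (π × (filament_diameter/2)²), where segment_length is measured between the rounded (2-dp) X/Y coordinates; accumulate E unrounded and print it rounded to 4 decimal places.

At z = 4 mm: the cone contributes a regular 8-gon of circumradius 6.900 (interpolated between r1=8.5 and r2=5.5 at t=0.533); (whole slice rotated 75° about Z — lengths, areas and connectivity unchanged). The outline is a single polygon with 8 vertices. Extrusion per mm of travel: 0.8 × 0.1 / (π × 0.875²) = 0.033260. Accumulating E over each segment gives final E = 1.4052.

G0 X-6.66 Y1.79 Z4.00
G1 X-5.98 Y-3.45 E0.1757
G1 X-1.79 Y-6.66 E0.3513
G1 X3.45 Y-5.98 E0.5270
G1 X6.66 Y-1.79 E0.7026
G1 X5.98 Y3.45 E0.8783
G1 X1.79 Y6.66 E1.0539
G1 X-3.45 Y5.98 E1.2296
G1 X-6.66 Y1.79 E1.4052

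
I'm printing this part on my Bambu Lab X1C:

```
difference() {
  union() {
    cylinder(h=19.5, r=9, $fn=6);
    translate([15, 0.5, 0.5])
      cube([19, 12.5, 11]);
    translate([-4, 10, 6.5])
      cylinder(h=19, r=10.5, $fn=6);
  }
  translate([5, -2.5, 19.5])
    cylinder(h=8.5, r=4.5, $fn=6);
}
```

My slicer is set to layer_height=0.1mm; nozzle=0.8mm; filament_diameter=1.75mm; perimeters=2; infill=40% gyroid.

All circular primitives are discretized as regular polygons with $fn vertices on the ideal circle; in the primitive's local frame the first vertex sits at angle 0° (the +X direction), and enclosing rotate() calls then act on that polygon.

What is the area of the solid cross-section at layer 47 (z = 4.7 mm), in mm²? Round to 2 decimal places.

At z = 4.7 mm: the r=9 cylinder gives a regular 6-gon of circumradius 9 (constant along its height) (area = (6/2)·9.000²·sin(360°/6) = 210.44 mm²); the cube at (15, 0.5) (footprint 19×12.5) is included at this height (area 237.50 mm²); the cylinder at (-4, 10) does not reach this height (z outside [6.5, 25.5]); Combining (union): the 2 present regions are separate (no shared area or edge), so areas and boundary lengths simply add and each stays a separate island — area = 447.94 mm²; the cylinder at (5, -2.5) is not intersected at this z (z outside [19.5, 28]); After the difference (first − rest): none of the subtracted shapes is present at this height, so the result so far is unchanged — area = 447.94 mm². Overall, the cross-section has 2 separate islands. Net area = 447.94 mm².

447.94 mm²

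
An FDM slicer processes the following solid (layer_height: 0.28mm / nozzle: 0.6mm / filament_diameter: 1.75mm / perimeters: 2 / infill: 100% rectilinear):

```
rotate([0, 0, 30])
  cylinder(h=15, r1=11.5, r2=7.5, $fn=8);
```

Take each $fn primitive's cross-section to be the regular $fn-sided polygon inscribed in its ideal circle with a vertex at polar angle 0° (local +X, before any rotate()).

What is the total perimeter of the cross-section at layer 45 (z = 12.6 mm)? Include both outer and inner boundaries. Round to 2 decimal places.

At z = 12.6 mm: the cone (r1=11.5→r2=7.5) has section circumradius 8.140 here — a regular 8-gon (perimeter = 2·8·8.140·sin(180°/8) = 49.84 mm); (whole slice rotated 30° about Z — lengths, areas and connectivity unchanged). Overall, the cross-section is a single solid region. Total boundary length (outer) = 49.84 mm.

49.84 mm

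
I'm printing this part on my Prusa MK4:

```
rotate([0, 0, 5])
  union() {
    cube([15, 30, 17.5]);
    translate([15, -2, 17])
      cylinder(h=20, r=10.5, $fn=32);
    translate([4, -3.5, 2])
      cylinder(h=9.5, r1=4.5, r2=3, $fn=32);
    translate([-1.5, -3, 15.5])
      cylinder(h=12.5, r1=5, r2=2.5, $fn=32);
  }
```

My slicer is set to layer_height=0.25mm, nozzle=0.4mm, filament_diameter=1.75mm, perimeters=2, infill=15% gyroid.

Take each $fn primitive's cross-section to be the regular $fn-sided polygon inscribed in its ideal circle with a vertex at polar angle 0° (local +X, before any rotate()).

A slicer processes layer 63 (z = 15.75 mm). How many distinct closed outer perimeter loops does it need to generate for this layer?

1

At z = 15.75 mm: the cube (footprint 15×30) is included at this height; the cylinder at (15, -2) is not intersected at this z (z outside [17, 37]); the cone at (4, -3.5) is absent (z outside [2, 11.5]); the cone at (-1.5, -3) (r1=5→r2=2.5) has section circumradius 4.950 here — a regular 32-gon; Taking the union: the regions partially overlap (shared area 2.50 mm²), so overlapping operands fuse into one piece — 1 connected region; (rotated 5° about Z; rotation is an isometry so areas/perimeters/island counts are preserved). The result has 1 disconnected region.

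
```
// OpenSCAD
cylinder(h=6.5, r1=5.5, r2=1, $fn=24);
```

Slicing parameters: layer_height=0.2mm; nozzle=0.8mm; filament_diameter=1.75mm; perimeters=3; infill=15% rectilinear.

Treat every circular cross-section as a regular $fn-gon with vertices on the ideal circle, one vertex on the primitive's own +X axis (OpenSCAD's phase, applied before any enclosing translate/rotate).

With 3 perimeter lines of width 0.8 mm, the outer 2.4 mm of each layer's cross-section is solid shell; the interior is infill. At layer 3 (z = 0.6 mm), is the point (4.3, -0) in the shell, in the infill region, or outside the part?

At z = 0.6 mm: the cone: at t=0.092 of its height the radius interpolates to r₁+(r₂−r₁)t = 5.085, giving a regular 24-gon of that circumradius. Overall, the cross-section is a single solid region. The nearest boundary edge runs (5.08, 0.00)→(4.91, 1.32); distance from the point to it = 0.78 mm. The point is inside the cross-section, 0.78 mm from the nearest boundary — within the 2.4 mm shell band (3 × 0.8).

shell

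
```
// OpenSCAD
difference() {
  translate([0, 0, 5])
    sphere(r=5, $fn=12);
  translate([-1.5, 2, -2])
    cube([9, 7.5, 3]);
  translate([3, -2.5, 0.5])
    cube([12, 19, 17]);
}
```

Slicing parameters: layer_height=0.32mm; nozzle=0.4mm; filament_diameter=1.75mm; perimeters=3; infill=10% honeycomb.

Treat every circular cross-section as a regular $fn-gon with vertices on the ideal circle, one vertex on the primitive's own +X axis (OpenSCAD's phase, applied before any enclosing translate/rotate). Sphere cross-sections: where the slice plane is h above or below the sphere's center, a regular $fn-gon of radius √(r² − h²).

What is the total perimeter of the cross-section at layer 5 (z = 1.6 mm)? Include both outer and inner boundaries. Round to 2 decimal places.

At z = 1.6 mm: the r=5 sphere contributes a regular 12-gon of circumradius √(5²−3.4²) = 3.666 (perimeter = 2·12·3.666·sin(180°/12) = 22.77 mm); the cube at (-1.5, 2) is not intersected at this z (z outside [-2, 1]); the cube at (3, -2.5) is present — its section is the full 12×19 rectangle (perimeter 62.00 mm); Subtracting the remaining from the first: starting from the r=5 sphere, the 12×19 cube at (3, -2.5) partially overlaps it — only the 1.57 mm² overlap (of its 228.00 mm²) is removed, clipping the outline — boundary = 22.50 mm. Overall, the cross-section is a single solid region. Total boundary length (outer) = 22.50 mm.

22.50 mm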